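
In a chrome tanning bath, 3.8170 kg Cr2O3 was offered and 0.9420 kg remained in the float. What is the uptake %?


Formula: Uptake = (offered - residual) / offered * 100
Substituting: Uptake = (3.8170 - 0.9420) / 3.8170 * 100
Result: 75.3209 %


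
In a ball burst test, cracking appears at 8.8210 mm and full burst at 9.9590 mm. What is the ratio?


Formula: Ratio = crack / burst
Substituting: Ratio = 8.8210 / 9.9590
Result: 0.8857


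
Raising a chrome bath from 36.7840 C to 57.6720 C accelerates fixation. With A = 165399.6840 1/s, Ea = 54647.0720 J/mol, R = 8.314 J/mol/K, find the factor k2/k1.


T1 = 36.7840 + 273.15 = 309.9340 K; T2 = 57.6720 + 273.15 = 330.8220 K
k1 = A * exp(-Ea/(R*T1)) = 165399.6840 * exp(-54647.0720/(8.314*309.9340)) = 1.0192e-04 1/s
k2 = A * exp(-Ea/(R*T2)) = 165399.6840 * exp(-54647.0720/(8.314*330.8220)) = 3.8887e-04 1/s
k2/k1 = 3.8887e-04 / 1.0192e-04 = 3.8153


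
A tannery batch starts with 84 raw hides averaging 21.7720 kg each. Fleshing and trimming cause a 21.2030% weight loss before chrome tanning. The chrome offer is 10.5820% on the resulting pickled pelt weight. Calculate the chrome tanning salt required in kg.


Total_raw = N * avg_wt = 84 * 21.7720 = 1828.8480 kg
Substrate = Total_raw * (1 - loss/100) = 1828.8480 * (1 - 21.2030/100) = 1441.0774 kg
Chrome = Substrate * pct / 100 = 1441.0774 * 10.5820 / 100 = 152.4948 kg


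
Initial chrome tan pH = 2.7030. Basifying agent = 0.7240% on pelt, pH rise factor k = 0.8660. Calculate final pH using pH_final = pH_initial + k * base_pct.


Formula: pH_final = pH_initial + k * base_pct
Substituting: pH_final = 2.7030 + 0.8660 * 0.7240
Result: 3.3300


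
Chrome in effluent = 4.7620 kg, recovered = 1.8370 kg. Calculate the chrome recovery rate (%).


Formula: Recovery = recovered / input * 100
Substituting: Recovery = 1.8370 / 4.7620 * 100
Result: 38.5762 %


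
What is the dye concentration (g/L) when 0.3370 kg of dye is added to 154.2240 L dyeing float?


Formula: Conc = dye_mass(kg) / volume(L) * 1000
Substituting: Conc = 0.3370 / 154.2240 * 1000
Result: 2.1851 g/L


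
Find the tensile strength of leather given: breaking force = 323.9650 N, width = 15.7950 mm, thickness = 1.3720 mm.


Formula: TS = force / (width * thickness)
Substituting: TS = 323.9650 / (15.7950 * 1.3720)
Result: 14.9494 N/mm^2


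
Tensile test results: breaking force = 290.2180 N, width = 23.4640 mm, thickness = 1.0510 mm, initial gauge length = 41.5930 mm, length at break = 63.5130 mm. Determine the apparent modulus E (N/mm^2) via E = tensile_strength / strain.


TS = F / (w * t) = 290.2180 / (23.4640 * 1.0510) = 11.7685 N/mm^2
strain = (Lf - L0) / L0 = (63.5130 - 41.5930) / 41.5930 = 0.5270
E = TS / strain = 11.7685 / 0.5270 = 22.3305 N/mm^2


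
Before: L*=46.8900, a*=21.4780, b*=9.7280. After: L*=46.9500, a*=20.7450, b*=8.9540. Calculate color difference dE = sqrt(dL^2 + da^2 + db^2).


dL = 0.06, da = -0.7330, db = -0.7740
dE = sqrt(0.06^2 + (-0.7330)^2 + (-0.7740)^2) = 1.0677


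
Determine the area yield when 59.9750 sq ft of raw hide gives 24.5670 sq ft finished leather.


Formula: Yield = finished / raw * 100
Substituting: Yield = 24.5670 / 59.9750 * 100
Result: 40.9621 %


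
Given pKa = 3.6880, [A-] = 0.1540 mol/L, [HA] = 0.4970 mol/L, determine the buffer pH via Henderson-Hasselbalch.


ratio = [A-] / [HA] = 0.1540 / 0.4970 = 0.3099
log10(ratio) = -0.5088
pH = pKa + log10(ratio) = 3.6880 - 0.5088 = 3.1792


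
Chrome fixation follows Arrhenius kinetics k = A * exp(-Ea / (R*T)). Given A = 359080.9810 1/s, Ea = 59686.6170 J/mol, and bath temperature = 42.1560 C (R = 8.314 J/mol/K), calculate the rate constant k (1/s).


T_K = T_C + 273.15 = 42.1560 + 273.15 = 315.3060 K
exponent = -Ea / (R * T_K) = -59686.6170 / (8.314 * 315.3060) = -22.7685
k = A * exp(exponent) = 359080.9810 * exp(-22.7685) = 4.6446e-05 1/s


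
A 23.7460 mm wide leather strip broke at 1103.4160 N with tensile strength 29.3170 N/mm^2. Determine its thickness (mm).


Formula: t = F / (TS * w)
Substituting: t = 1103.4160 / (29.3170 * 23.7460)
Result: 1.5850 mm


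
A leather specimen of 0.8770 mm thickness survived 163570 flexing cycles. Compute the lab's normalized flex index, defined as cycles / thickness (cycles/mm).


Formula: Index = cycles / thickness
Substituting: Index = 163570 / 0.8770
Result: 186510.8324 cycles/mm


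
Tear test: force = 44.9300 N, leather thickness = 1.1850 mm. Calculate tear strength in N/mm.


Formula: Tear strength = force / thickness
Substituting: Tear strength = 44.9300 / 1.1850
Result: 37.9156 N/mm


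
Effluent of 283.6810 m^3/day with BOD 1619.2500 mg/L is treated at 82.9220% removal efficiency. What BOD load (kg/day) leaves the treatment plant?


Load_in = volume * conc / 1000 = 283.6810 * 1619.2500 / 1000 = 459.3505 kg/day
Removed = Load_in * eff / 100 = 459.3505 * 82.9220 / 100 = 380.9026 kg/day
Load_out = Load_in - Removed = 459.3505 - 380.9026 = 78.4479 kg/day


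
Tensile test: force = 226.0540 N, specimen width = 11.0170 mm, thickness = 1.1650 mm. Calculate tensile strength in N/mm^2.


Formula: TS = force / (width * thickness)
Substituting: TS = 226.0540 / (11.0170 * 1.1650)
Result: 17.6126 N/mm^2


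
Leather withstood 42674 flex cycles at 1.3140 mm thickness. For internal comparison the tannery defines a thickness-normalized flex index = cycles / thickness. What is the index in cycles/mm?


Formula: Index = cycles / thickness
Substituting: Index = 42674 / 1.3140
Result: 32476.4079 cycles/mm


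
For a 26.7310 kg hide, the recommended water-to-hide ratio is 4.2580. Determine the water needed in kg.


Formula: Water = hide_weight * ratio
Substituting: Water = 26.7310 * 4.2580
Result: 113.8206 kg


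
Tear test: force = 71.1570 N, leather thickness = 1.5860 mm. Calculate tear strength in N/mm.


Formula: Tear strength = force / thickness
Substituting: Tear strength = 71.1570 / 1.5860
Result: 44.8657 N/mm


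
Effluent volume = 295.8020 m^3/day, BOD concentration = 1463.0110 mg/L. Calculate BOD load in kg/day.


Formula: BOD_load = volume * conc / 1000
Substituting: BOD_load = 295.8020 * 1463.0110 / 1000
Result: 432.7616 kg/day


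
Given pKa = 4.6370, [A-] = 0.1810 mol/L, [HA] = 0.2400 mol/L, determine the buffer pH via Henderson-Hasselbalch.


ratio = [A-] / [HA] = 0.1810 / 0.2400 = 0.7542
log10(ratio) = -0.1225
pH = pKa + log10(ratio) = 4.6370 - 0.1225 = 4.5145


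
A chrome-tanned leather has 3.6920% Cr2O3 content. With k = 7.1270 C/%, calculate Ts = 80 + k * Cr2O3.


Formula: Ts = 80 + k * Cr2O3
Substituting: Ts = 80 + 7.1270 * 3.6920
Result: 106.3129 C


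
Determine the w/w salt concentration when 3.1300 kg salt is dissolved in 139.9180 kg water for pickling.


Formula: Conc = salt / (water + salt) * 100
Substituting: Conc = 3.1300 / (139.9180 + 3.1300) * 100
Result: 2.1881 %


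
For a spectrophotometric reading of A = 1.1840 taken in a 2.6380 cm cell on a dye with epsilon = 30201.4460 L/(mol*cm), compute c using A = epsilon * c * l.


Formula: c = A / (epsilon * l)
Substituting: c = 1.1840 / (30201.4460 * 2.6380)
Result: 1.4861e-05 mol/L


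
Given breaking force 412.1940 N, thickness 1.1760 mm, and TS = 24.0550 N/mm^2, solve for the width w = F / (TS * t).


Formula: w = F / (TS * t)
Substituting: w = 412.1940 / (24.0550 * 1.1760)
Result: 14.5710 mm


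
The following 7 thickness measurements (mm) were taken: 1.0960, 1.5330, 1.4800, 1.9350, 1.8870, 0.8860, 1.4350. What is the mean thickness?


Formula: Average = sum / n
Substituting: Average = 10.2520 / 7
Result: 1.4646 mm


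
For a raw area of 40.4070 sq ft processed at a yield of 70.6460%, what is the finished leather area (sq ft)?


Formula: finished = raw * yield / 100
Substituting: finished = 40.4070 * 70.6460 / 100
Result: 28.5459 sq ft


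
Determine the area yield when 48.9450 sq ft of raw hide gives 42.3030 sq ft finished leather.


Formula: Yield = finished / raw * 100
Substituting: Yield = 42.3030 / 48.9450 * 100
Result: 86.4297 %


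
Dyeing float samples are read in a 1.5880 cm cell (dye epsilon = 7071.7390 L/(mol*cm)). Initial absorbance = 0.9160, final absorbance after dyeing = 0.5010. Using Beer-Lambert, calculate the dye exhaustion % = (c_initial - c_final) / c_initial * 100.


c_initial = A_i / (epsilon * l) = 0.9160 / (7071.7390 * 1.5880) = 8.1568e-05 mol/L
c_final = A_f / (epsilon * l) = 0.5010 / (7071.7390 * 1.5880) = 4.4613e-05 mol/L
Exhaustion = (c_initial - c_final) / c_initial * 100 = (8.1568e-05 - 4.4613e-05) / 8.1568e-05 * 100 = 45.3057 %


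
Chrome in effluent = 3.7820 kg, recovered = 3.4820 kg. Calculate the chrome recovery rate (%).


Formula: Recovery = recovered / input * 100
Substituting: Recovery = 3.4820 / 3.7820 * 100
Result: 92.0677 %


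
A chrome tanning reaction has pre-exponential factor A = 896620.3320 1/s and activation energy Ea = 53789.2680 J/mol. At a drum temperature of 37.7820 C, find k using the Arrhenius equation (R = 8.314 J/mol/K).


T_K = T_C + 273.15 = 37.7820 + 273.15 = 310.9320 K
exponent = -Ea / (R * T_K) = -53789.2680 / (8.314 * 310.9320) = -20.8075
k = A * exp(exponent) = 896620.3320 * exp(-20.8075) = 8.2418e-04 1/s


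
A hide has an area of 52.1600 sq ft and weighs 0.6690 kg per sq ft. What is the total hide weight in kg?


Formula: Weight = area * weight_per_sqft
Substituting: Weight = 52.1600 * 0.6690
Result: 34.8950 kg


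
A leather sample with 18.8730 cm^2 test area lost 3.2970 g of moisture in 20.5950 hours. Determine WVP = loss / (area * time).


Formula: WVP = loss / (area * time)
Substituting: WVP = 3.2970 / (18.8730 * 20.5950)
Result: 0.00848235 g/(cm^2*hr)


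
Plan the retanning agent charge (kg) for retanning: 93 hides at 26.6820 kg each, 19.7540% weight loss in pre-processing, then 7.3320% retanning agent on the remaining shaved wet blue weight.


Total_raw = N * avg_wt = 93 * 26.6820 = 2481.4260 kg
Substrate = Total_raw * (1 - loss/100) = 2481.4260 * (1 - 19.7540/100) = 1991.2451 kg
Retan = Substrate * pct / 100 = 1991.2451 * 7.3320 / 100 = 145.9981 kg


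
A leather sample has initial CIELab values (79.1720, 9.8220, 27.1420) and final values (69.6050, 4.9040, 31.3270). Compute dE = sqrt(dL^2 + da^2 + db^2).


dL = -9.5670, da = -4.9180, db = 4.1850
dE = sqrt((-9.5670)^2 + (-4.9180)^2 + 4.1850^2) = 11.5425


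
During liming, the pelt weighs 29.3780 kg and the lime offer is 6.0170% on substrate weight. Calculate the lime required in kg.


Formula: Lime = substrate * pct / 100
Substituting: Lime = 29.3780 * 6.0170 / 100
Result: 1.7677 kg


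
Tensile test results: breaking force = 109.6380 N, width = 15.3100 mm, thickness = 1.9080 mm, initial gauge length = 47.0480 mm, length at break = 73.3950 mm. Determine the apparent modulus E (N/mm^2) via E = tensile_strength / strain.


TS = F / (w * t) = 109.6380 / (15.3100 * 1.9080) = 3.7533 N/mm^2
strain = (Lf - L0) / L0 = (73.3950 - 47.0480) / 47.0480 = 0.5600
E = TS / strain = 3.7533 / 0.5600 = 6.7022 N/mm^2


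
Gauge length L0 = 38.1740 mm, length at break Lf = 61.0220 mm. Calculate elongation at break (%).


Formula: Elongation = (Lf - L0) / L0 * 100
Substituting: Elongation = (61.0220 - 38.1740) / 38.1740 * 100
Result: 59.8523 %


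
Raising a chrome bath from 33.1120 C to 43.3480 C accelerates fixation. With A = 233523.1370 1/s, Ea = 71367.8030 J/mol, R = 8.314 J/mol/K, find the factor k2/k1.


T1 = 33.1120 + 273.15 = 306.2620 K; T2 = 43.3480 + 273.15 = 316.4980 K
k1 = A * exp(-Ea/(R*T1)) = 233523.1370 * exp(-71367.8030/(8.314*306.2620)) = 1.5694e-07 1/s
k2 = A * exp(-Ea/(R*T2)) = 233523.1370 * exp(-71367.8030/(8.314*316.4980)) = 3.8851e-07 1/s
k2/k1 = 3.8851e-07 / 1.5694e-07 = 2.4756


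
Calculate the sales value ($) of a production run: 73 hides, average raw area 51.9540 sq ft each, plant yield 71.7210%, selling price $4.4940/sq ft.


Raw_total = N * avg_area = 73 * 51.9540 = 3792.6420 sq ft
Finished = Raw_total * yield / 100 = 3792.6420 * 71.7210 / 100 = 2720.1208 sq ft
Value = Finished * price = 2720.1208 * 4.4940 = 12224.2227 $


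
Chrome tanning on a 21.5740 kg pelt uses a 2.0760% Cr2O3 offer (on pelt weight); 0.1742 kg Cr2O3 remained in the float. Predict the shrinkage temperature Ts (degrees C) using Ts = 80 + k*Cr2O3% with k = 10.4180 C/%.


Offered = pelt * offer_pct / 100 = 21.5740 * 2.0760 / 100 = 0.4479 kg
Uptake = offered - residual = 0.4479 - 0.1742 = 0.2737 kg
Cr2O3% on pelt = uptake / pelt * 100 = 0.2737 / 21.5740 * 100 = 1.2685 %
Ts = 80 + k * Cr2O3% = 80 + 10.4180 * 1.2685 = 93.2157 C


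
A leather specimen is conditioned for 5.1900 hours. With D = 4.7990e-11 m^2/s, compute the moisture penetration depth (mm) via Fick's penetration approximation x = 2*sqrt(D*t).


t = 5.1900 hr * 3600 = 18684.0000 s
D * t = 4.7990e-11 * 18684.0000 = 8.9665e-07
x = 2 * sqrt(D*t) = 2 * sqrt(8.9665e-07) = 0.00189383 m = 1.8938 mm


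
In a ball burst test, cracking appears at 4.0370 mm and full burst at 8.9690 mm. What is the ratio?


Formula: Ratio = crack / burst
Substituting: Ratio = 4.0370 / 8.9690
Result: 0.4501


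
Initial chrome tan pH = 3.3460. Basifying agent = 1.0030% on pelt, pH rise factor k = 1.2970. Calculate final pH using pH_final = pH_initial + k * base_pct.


Formula: pH_final = pH_initial + k * base_pct
Substituting: pH_final = 3.3460 + 1.2970 * 1.0030
Result: 4.6469


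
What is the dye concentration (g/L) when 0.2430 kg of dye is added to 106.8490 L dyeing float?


Formula: Conc = dye_mass(kg) / volume(L) * 1000
Substituting: Conc = 0.2430 / 106.8490 * 1000
Result: 2.2742 g/L


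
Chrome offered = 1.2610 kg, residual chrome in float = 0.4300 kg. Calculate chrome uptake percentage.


Formula: Uptake = (offered - residual) / offered * 100
Substituting: Uptake = (1.2610 - 0.4300) / 1.2610 * 100
Result: 65.9001 %


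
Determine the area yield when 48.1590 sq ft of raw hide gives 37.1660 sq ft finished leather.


Formula: Yield = finished / raw * 100
Substituting: Yield = 37.1660 / 48.1590 * 100
Result: 77.1735 %


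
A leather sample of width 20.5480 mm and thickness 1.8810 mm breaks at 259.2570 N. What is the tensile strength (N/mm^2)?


Formula: TS = force / (width * thickness)
Substituting: TS = 259.2570 / (20.5480 * 1.8810)
Result: 6.7077 N/mm^2


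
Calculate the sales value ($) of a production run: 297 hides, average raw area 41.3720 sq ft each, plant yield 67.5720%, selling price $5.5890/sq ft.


Raw_total = N * avg_area = 297 * 41.3720 = 12287.4840 sq ft
Finished = Raw_total * yield / 100 = 12287.4840 * 67.5720 / 100 = 8302.8987 sq ft
Value = Finished * price = 8302.8987 * 5.5890 = 46404.9008 $


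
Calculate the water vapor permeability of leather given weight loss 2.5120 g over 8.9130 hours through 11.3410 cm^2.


Formula: WVP = loss / (area * time)
Substituting: WVP = 2.5120 / (11.3410 * 8.9130)
Result: 0.024851 g/(cm^2*hr)


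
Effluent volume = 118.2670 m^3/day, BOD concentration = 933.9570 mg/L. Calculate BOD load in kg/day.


Formula: BOD_load = volume * conc / 1000
Substituting: BOD_load = 118.2670 * 933.9570 / 1000
Result: 110.4563 kg/day


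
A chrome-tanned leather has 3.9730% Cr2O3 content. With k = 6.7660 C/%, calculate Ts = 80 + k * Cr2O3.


Formula: Ts = 80 + k * Cr2O3
Substituting: Ts = 80 + 6.7660 * 3.9730
Result: 106.8813 C


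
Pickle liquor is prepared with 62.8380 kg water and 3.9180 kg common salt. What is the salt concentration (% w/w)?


Formula: Conc = salt / (water + salt) * 100
Substituting: Conc = 3.9180 / (62.8380 + 3.9180) * 100
Result: 5.8691 %


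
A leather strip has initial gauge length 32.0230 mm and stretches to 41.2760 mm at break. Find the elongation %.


Formula: Elongation = (Lf - L0) / L0 * 100
Substituting: Elongation = (41.2760 - 32.0230) / 32.0230 * 100
Result: 28.8949 %


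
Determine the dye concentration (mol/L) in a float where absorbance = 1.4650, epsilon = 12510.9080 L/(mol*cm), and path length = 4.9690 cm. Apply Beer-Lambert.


Formula: c = A / (epsilon * l)
Substituting: c = 1.4650 / (12510.9080 * 4.9690)
Result: 2.3566e-05 mol/L


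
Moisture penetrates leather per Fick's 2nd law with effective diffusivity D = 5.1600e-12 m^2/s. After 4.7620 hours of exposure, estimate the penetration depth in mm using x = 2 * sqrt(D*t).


t = 4.7620 hr * 3600 = 17143.2000 s
D * t = 5.1600e-12 * 17143.2000 = 8.8459e-08
x = 2 * sqrt(D*t) = 2 * sqrt(8.8459e-08) = 5.9484e-04 m = 0.5948 mm


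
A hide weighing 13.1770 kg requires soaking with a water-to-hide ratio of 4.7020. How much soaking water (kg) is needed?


Formula: Water = hide_weight * ratio
Substituting: Water = 13.1770 * 4.7020
Result: 61.9583 kg


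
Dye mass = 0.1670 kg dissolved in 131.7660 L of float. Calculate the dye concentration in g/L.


Formula: Conc = dye_mass(kg) / volume(L) * 1000
Substituting: Conc = 0.1670 / 131.7660 * 1000
Result: 1.2674 g/L


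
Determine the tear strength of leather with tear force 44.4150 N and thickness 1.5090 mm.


Formula: Tear strength = force / thickness
Substituting: Tear strength = 44.4150 / 1.5090
Result: 29.4334 N/mm


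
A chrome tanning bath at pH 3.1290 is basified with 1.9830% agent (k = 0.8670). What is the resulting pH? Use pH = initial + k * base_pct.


Formula: pH_final = pH_initial + k * base_pct
Substituting: pH_final = 3.1290 + 0.8670 * 1.9830
Result: 4.8483


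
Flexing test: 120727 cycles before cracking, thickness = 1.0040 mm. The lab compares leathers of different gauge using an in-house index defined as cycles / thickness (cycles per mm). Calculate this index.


Formula: Index = cycles / thickness
Substituting: Index = 120727 / 1.0040
Result: 120246.0159 cycles/mm


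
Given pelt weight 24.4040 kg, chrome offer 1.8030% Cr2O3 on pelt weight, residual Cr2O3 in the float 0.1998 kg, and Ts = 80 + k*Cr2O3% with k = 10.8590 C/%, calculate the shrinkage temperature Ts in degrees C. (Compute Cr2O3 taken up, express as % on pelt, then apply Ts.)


Offered = pelt * offer_pct / 100 = 24.4040 * 1.8030 / 100 = 0.4400 kg
Uptake = offered - residual = 0.4400 - 0.1998 = 0.2402 kg
Cr2O3% on pelt = uptake / pelt * 100 = 0.2402 / 24.4040 * 100 = 0.9843 %
Ts = 80 + k * Cr2O3% = 80 + 10.8590 * 0.9843 = 90.6883 C


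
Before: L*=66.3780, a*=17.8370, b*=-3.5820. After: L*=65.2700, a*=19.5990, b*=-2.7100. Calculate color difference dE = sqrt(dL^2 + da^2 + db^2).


dL = -1.1080, da = 1.7620, db = 0.8720
dE = sqrt((-1.1080)^2 + 1.7620^2 + 0.8720^2) = 2.2567


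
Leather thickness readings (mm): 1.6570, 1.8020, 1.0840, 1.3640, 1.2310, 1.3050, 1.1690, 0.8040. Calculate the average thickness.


Formula: Average = sum / n
Substituting: Average = 10.4160 / 8
Result: 1.3020 mm


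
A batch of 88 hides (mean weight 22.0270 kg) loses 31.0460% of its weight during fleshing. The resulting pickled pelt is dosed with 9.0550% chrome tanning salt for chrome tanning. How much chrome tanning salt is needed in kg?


Total_raw = N * avg_wt = 88 * 22.0270 = 1938.3760 kg
Substrate = Total_raw * (1 - loss/100) = 1938.3760 * (1 - 31.0460/100) = 1336.5878 kg
Chrome = Substrate * pct / 100 = 1336.5878 * 9.0550 / 100 = 121.0280 kg


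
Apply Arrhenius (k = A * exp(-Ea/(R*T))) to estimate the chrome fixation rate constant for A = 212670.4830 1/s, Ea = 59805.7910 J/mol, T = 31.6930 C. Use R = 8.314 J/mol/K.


T_K = T_C + 273.15 = 31.6930 + 273.15 = 304.8430 K
exponent = -Ea / (R * T_K) = -59805.7910 / (8.314 * 304.8430) = -23.5970
k = A * exp(exponent) = 212670.4830 * exp(-23.5970) = 1.2013e-05 1/s


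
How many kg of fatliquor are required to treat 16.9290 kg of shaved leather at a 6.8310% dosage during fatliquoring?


Formula: Fat = substrate * pct / 100
Substituting: Fat = 16.9290 * 6.8310 / 100
Result: 1.1564 kg


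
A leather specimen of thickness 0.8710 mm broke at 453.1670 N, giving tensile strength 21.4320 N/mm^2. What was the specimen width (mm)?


Formula: w = F / (TS * t)
Substituting: w = 453.1670 / (21.4320 * 0.8710)
Result: 24.2760 mm


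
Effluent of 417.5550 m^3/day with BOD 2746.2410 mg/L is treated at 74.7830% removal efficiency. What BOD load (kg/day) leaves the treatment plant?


Load_in = volume * conc / 1000 = 417.5550 * 2746.2410 / 1000 = 1146.7067 kg/day
Removed = Load_in * eff / 100 = 1146.7067 * 74.7830 / 100 = 857.5416 kg/day
Load_out = Load_in - Removed = 1146.7067 - 857.5416 = 289.1650 kg/day


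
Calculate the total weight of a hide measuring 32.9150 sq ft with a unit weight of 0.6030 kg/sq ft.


Formula: Weight = area * weight_per_sqft
Substituting: Weight = 32.9150 * 0.6030
Result: 19.8477 kg


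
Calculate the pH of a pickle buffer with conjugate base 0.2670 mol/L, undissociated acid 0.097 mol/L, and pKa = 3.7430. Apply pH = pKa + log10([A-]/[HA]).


ratio = [A-] / [HA] = 0.2670 / 0.097 = 2.7526
log10(ratio) = 0.4397
pH = pKa + log10(ratio) = 3.7430 + 0.4397 = 4.1827


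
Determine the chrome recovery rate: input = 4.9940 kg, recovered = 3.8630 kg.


Formula: Recovery = recovered / input * 100
Substituting: Recovery = 3.8630 / 4.9940 * 100
Result: 77.3528 %


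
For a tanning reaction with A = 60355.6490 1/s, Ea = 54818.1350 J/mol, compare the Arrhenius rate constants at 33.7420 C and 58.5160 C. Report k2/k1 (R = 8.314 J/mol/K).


T1 = 33.7420 + 273.15 = 306.8920 K; T2 = 58.5160 + 273.15 = 331.6660 K
k1 = A * exp(-Ea/(R*T1)) = 60355.6490 * exp(-54818.1350/(8.314*306.8920)) = 2.8187e-05 1/s
k2 = A * exp(-Ea/(R*T2)) = 60355.6490 * exp(-54818.1350/(8.314*331.6660)) = 1.4028e-04 1/s
k2/k1 = 1.4028e-04 / 2.8187e-05 = 4.9769


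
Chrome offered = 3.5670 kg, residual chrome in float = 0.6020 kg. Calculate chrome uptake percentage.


Formula: Uptake = (offered - residual) / offered * 100
Substituting: Uptake = (3.5670 - 0.6020) / 3.5670 * 100
Result: 83.1231 %


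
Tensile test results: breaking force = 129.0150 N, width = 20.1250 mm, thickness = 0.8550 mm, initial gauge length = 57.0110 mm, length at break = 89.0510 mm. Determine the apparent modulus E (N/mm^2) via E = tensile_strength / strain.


TS = F / (w * t) = 129.0150 / (20.1250 * 0.8550) = 7.4979 N/mm^2
strain = (Lf - L0) / L0 = (89.0510 - 57.0110) / 57.0110 = 0.5620
E = TS / strain = 7.4979 / 0.5620 = 13.3415 N/mm^2


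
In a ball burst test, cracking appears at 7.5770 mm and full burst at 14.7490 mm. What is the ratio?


Formula: Ratio = crack / burst
Substituting: Ratio = 7.5770 / 14.7490
Result: 0.5137


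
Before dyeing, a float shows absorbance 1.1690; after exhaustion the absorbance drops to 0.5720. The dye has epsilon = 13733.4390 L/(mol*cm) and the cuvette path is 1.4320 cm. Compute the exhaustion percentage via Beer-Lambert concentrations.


c_initial = A_i / (epsilon * l) = 1.1690 / (13733.4390 * 1.4320) = 5.9442e-05 mol/L
c_final = A_f / (epsilon * l) = 0.5720 / (13733.4390 * 1.4320) = 2.9085e-05 mol/L
Exhaustion = (c_initial - c_final) / c_initial * 100 = (5.9442e-05 - 2.9085e-05) / 5.9442e-05 * 100 = 51.0693 %


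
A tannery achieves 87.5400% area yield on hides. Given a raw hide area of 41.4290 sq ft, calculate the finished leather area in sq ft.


Formula: finished = raw * yield / 100
Substituting: finished = 41.4290 * 87.5400 / 100
Result: 36.2669 sq ft


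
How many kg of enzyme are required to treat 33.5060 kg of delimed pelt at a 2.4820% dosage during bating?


Formula: Enzyme = substrate * pct / 100
Substituting: Enzyme = 33.5060 * 2.4820 / 100
Result: 0.8316 kg


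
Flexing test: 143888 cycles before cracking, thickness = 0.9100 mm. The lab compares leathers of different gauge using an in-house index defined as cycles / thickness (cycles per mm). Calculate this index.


Formula: Index = cycles / thickness
Substituting: Index = 143888 / 0.9100
Result: 158118.6813 cycles/mm


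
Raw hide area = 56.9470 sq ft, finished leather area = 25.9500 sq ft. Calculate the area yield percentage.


Formula: Yield = finished / raw * 100
Substituting: Yield = 25.9500 / 56.9470 * 100
Result: 45.5687 %


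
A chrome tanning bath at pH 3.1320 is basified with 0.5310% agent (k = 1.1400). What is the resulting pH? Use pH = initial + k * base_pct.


Formula: pH_final = pH_initial + k * base_pct
Substituting: pH_final = 3.1320 + 1.1400 * 0.5310
Result: 3.7373


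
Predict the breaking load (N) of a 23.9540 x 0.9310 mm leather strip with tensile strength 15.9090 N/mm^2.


Formula: F = TS * w * t
Substituting: F = 15.9090 * 23.9540 * 0.9310
Result: 354.7894 N


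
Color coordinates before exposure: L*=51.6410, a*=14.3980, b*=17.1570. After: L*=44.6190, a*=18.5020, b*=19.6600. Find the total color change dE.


dL = -7.0220, da = 4.1040, db = 2.5030
dE = sqrt((-7.0220)^2 + 4.1040^2 + 2.5030^2) = 8.5098


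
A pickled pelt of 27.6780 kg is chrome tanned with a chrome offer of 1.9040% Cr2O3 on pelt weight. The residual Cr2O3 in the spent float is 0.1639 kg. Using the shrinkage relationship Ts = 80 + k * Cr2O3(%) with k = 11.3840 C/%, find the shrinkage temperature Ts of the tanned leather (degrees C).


Offered = pelt * offer_pct / 100 = 27.6780 * 1.9040 / 100 = 0.5270 kg
Uptake = offered - residual = 0.5270 - 0.1639 = 0.3631 kg
Cr2O3% on pelt = uptake / pelt * 100 = 0.3631 / 27.6780 * 100 = 1.3118 %
Ts = 80 + k * Cr2O3% = 80 + 11.3840 * 1.3118 = 94.9339 C


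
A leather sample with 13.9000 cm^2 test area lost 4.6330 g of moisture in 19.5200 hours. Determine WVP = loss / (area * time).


Formula: WVP = loss / (area * time)
Substituting: WVP = 4.6330 / (13.9000 * 19.5200)
Result: 0.0170753 g/(cm^2*hr)


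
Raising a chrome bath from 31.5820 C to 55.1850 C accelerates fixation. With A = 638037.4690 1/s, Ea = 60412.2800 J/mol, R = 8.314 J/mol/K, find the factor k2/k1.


T1 = 31.5820 + 273.15 = 304.7320 K; T2 = 55.1850 + 273.15 = 328.3350 K
k1 = A * exp(-Ea/(R*T1)) = 638037.4690 * exp(-60412.2800/(8.314*304.7320)) = 2.8125e-05 1/s
k2 = A * exp(-Ea/(R*T2)) = 638037.4690 * exp(-60412.2800/(8.314*328.3350)) = 1.5615e-04 1/s
k2/k1 = 1.5615e-04 / 2.8125e-05 = 5.5519


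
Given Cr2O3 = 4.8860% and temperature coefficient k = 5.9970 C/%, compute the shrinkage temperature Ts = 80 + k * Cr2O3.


Formula: Ts = 80 + k * Cr2O3
Substituting: Ts = 80 + 5.9970 * 4.8860
Result: 109.3013 C


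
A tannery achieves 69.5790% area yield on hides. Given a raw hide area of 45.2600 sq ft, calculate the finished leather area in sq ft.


Formula: finished = raw * yield / 100
Substituting: finished = 45.2600 * 69.5790 / 100
Result: 31.4915 sq ft


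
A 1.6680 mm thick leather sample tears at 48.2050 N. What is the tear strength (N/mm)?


Formula: Tear strength = force / thickness
Substituting: Tear strength = 48.2050 / 1.6680
Result: 28.8999 N/mm


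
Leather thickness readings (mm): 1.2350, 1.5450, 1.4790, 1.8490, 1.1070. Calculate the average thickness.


Formula: Average = sum / n
Substituting: Average = 7.2150 / 5
Result: 1.4430 mm


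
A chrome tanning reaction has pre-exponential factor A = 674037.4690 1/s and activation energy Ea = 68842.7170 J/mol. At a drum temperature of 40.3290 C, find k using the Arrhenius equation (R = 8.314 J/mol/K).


T_K = T_C + 273.15 = 40.3290 + 273.15 = 313.4790 K
exponent = -Ea / (R * T_K) = -68842.7170 / (8.314 * 313.4790) = -26.4143
k = A * exp(exponent) = 674037.4690 * exp(-26.4143) = 2.2756e-06 1/s


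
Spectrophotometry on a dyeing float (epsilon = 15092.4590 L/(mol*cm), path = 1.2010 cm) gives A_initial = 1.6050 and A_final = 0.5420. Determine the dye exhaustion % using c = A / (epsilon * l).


c_initial = A_i / (epsilon * l) = 1.6050 / (15092.4590 * 1.2010) = 8.8547e-05 mol/L
c_final = A_f / (epsilon * l) = 0.5420 / (15092.4590 * 1.2010) = 2.9902e-05 mol/L
Exhaustion = (c_initial - c_final) / c_initial * 100 = (8.8547e-05 - 2.9902e-05) / 8.8547e-05 * 100 = 66.2305 %


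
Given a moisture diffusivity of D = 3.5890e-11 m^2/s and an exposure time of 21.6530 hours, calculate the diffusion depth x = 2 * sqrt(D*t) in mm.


t = 21.6530 hr * 3600 = 77950.8000 s
D * t = 3.5890e-11 * 77950.8000 = 2.7977e-06
x = 2 * sqrt(D*t) = 2 * sqrt(2.7977e-06) = 0.00334524 m = 3.3452 mm


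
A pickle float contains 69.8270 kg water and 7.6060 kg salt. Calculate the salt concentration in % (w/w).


Formula: Conc = salt / (water + salt) * 100
Substituting: Conc = 7.6060 / (69.8270 + 7.6060) * 100
Result: 9.8227 %


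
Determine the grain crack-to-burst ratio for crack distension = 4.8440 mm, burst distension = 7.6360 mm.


Formula: Ratio = crack / burst
Substituting: Ratio = 4.8440 / 7.6360
Result: 0.6344


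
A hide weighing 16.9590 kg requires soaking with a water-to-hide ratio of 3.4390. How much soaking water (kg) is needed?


Formula: Water = hide_weight * ratio
Substituting: Water = 16.9590 * 3.4390
Result: 58.3220 kg


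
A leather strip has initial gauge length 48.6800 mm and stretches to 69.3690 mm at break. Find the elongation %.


Formula: Elongation = (Lf - L0) / L0 * 100
Substituting: Elongation = (69.3690 - 48.6800) / 48.6800 * 100
Result: 42.5000 %


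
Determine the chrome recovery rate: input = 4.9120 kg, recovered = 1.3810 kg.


Formula: Recovery = recovered / input * 100
Substituting: Recovery = 1.3810 / 4.9120 * 100
Result: 28.1148 %


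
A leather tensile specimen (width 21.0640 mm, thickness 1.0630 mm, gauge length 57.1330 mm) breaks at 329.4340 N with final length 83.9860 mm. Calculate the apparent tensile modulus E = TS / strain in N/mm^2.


TS = F / (w * t) = 329.4340 / (21.0640 * 1.0630) = 14.7128 N/mm^2
strain = (Lf - L0) / L0 = (83.9860 - 57.1330) / 57.1330 = 0.4700
E = TS / strain = 14.7128 / 0.4700 = 31.3032 N/mm^2


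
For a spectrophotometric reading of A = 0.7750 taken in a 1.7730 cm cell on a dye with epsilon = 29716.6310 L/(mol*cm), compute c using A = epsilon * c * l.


Formula: c = A / (epsilon * l)
Substituting: c = 0.7750 / (29716.6310 * 1.7730)
Result: 1.4709e-05 mol/L


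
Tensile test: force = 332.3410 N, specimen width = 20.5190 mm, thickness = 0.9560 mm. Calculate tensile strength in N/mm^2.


Formula: TS = force / (width * thickness)
Substituting: TS = 332.3410 / (20.5190 * 0.9560)
Result: 16.9422 N/mm^2


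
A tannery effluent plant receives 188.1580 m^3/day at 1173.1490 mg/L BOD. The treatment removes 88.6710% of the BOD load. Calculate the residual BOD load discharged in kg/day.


Load_in = volume * conc / 1000 = 188.1580 * 1173.1490 / 1000 = 220.7374 kg/day
Removed = Load_in * eff / 100 = 220.7374 * 88.6710 / 100 = 195.7300 kg/day
Load_out = Load_in - Removed = 220.7374 - 195.7300 = 25.0073 kg/day


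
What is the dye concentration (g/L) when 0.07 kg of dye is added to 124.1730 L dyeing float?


Formula: Conc = dye_mass(kg) / volume(L) * 1000
Substituting: Conc = 0.07 / 124.1730 * 1000
Result: 0.5637 g/L


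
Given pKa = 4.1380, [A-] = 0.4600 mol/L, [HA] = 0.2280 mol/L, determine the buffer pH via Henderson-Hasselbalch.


ratio = [A-] / [HA] = 0.4600 / 0.2280 = 2.0175
log10(ratio) = 0.3048
pH = pKa + log10(ratio) = 4.1380 + 0.3048 = 4.4428


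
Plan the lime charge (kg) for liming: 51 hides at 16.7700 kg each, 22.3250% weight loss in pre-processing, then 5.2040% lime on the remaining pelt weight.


Total_raw = N * avg_wt = 51 * 16.7700 = 855.2700 kg
Substrate = Total_raw * (1 - loss/100) = 855.2700 * (1 - 22.3250/100) = 664.3310 kg
Lime = Substrate * pct / 100 = 664.3310 * 5.2040 / 100 = 34.5718 kg


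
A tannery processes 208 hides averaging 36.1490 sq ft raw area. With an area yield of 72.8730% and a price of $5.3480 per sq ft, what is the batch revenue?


Raw_total = N * avg_area = 208 * 36.1490 = 7518.9920 sq ft
Finished = Raw_total * yield / 100 = 7518.9920 * 72.8730 / 100 = 5479.3150 sq ft
Value = Finished * price = 5479.3150 * 5.3480 = 29303.3768 $


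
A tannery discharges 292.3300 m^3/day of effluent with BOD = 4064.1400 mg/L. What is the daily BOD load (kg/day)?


Formula: BOD_load = volume * conc / 1000
Substituting: BOD_load = 292.3300 * 4064.1400 / 1000
Result: 1188.0700 kg/day


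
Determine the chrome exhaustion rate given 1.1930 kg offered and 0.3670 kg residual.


Formula: Uptake = (offered - residual) / offered * 100
Substituting: Uptake = (1.1930 - 0.3670) / 1.1930 * 100
Result: 69.2372 %


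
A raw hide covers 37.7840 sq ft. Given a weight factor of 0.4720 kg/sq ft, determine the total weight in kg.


Formula: Weight = area * weight_per_sqft
Substituting: Weight = 37.7840 * 0.4720
Result: 17.8340 kg


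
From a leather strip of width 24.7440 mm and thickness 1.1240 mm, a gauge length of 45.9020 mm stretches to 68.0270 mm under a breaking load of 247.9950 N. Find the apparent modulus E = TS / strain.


TS = F / (w * t) = 247.9950 / (24.7440 * 1.1240) = 8.9168 N/mm^2
strain = (Lf - L0) / L0 = (68.0270 - 45.9020) / 45.9020 = 0.4820
E = TS / strain = 8.9168 / 0.4820 = 18.4993 N/mm^2


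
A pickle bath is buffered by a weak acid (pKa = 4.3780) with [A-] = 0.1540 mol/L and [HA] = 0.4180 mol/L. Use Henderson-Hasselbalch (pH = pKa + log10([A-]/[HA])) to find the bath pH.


ratio = [A-] / [HA] = 0.1540 / 0.4180 = 0.3684
log10(ratio) = -0.4337
pH = pKa + log10(ratio) = 4.3780 - 0.4337 = 3.9443


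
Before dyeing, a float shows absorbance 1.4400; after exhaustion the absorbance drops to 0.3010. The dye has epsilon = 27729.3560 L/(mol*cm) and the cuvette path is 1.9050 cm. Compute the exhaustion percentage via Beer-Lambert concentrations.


c_initial = A_i / (epsilon * l) = 1.4400 / (27729.3560 * 1.9050) = 2.7260e-05 mol/L
c_final = A_f / (epsilon * l) = 0.3010 / (27729.3560 * 1.9050) = 5.6981e-06 mol/L
Exhaustion = (c_initial - c_final) / c_initial * 100 = (2.7260e-05 - 5.6981e-06) / 2.7260e-05 * 100 = 79.0972 %


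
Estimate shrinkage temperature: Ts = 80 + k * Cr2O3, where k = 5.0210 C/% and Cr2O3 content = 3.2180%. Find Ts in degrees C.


Formula: Ts = 80 + k * Cr2O3
Substituting: Ts = 80 + 5.0210 * 3.2180
Result: 96.1576 C


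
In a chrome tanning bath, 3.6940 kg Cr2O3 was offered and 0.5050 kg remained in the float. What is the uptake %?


Formula: Uptake = (offered - residual) / offered * 100
Substituting: Uptake = (3.6940 - 0.5050) / 3.6940 * 100
Result: 86.3292 %


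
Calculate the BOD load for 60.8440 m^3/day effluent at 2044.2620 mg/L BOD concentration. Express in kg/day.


Formula: BOD_load = volume * conc / 1000
Substituting: BOD_load = 60.8440 * 2044.2620 / 1000
Result: 124.3811 kg/day


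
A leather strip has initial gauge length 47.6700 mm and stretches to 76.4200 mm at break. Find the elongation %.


Formula: Elongation = (Lf - L0) / L0 * 100
Substituting: Elongation = (76.4200 - 47.6700) / 47.6700 * 100
Result: 60.3105 %


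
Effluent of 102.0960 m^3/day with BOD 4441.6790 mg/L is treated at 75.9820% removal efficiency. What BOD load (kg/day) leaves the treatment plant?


Load_in = volume * conc / 1000 = 102.0960 * 4441.6790 / 1000 = 453.4777 kg/day
Removed = Load_in * eff / 100 = 453.4777 * 75.9820 / 100 = 344.5614 kg/day
Load_out = Load_in - Removed = 453.4777 - 344.5614 = 108.9163 kg/day


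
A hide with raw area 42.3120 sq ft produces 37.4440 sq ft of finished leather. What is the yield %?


Formula: Yield = finished / raw * 100
Substituting: Yield = 37.4440 / 42.3120 * 100
Result: 88.4950 %


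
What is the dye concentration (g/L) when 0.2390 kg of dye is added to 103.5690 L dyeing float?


Formula: Conc = dye_mass(kg) / volume(L) * 1000
Substituting: Conc = 0.2390 / 103.5690 * 1000
Result: 2.3076 g/L


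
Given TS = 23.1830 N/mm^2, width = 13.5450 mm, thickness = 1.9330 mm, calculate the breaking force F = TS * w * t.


Formula: F = TS * w * t
Substituting: F = 23.1830 * 13.5450 * 1.9330
Result: 606.9885 N


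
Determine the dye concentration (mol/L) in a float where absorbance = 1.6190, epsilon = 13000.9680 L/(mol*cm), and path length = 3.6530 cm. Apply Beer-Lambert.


Formula: c = A / (epsilon * l)
Substituting: c = 1.6190 / (13000.9680 * 3.6530)
Result: 3.4090e-05 mol/L


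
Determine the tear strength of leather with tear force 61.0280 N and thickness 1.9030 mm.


Formula: Tear strength = force / thickness
Substituting: Tear strength = 61.0280 / 1.9030
Result: 32.0694 N/mm


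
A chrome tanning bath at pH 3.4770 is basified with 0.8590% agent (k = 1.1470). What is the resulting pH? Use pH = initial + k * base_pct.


Formula: pH_final = pH_initial + k * base_pct
Substituting: pH_final = 3.4770 + 1.1470 * 0.8590
Result: 4.4623


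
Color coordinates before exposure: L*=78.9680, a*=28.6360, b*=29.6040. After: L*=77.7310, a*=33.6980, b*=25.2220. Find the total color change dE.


dL = -1.2370, da = 5.0620, db = -4.3820
dE = sqrt((-1.2370)^2 + 5.0620^2 + (-4.3820)^2) = 6.8085


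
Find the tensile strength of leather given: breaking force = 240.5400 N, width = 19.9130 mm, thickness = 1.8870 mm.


Formula: TS = force / (width * thickness)
Substituting: TS = 240.5400 / (19.9130 * 1.8870)
Result: 6.4015 N/mm^2


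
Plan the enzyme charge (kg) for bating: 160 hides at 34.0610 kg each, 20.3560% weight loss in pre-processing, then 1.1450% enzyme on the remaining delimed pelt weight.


Total_raw = N * avg_wt = 160 * 34.0610 = 5449.7600 kg
Substrate = Total_raw * (1 - loss/100) = 5449.7600 * (1 - 20.3560/100) = 4340.4069 kg
Enzyme = Substrate * pct / 100 = 4340.4069 * 1.1450 / 100 = 49.6977 kg


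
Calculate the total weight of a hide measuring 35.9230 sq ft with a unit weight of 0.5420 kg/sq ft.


Formula: Weight = area * weight_per_sqft
Substituting: Weight = 35.9230 * 0.5420
Result: 19.4703 kg


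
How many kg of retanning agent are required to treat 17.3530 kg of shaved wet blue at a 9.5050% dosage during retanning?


Formula: Retan = substrate * pct / 100
Substituting: Retan = 17.3530 * 9.5050 / 100
Result: 1.6494 kg


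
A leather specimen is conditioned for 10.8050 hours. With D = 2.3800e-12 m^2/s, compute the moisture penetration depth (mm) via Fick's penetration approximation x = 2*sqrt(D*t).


t = 10.8050 hr * 3600 = 38898.0000 s
D * t = 2.3800e-12 * 38898.0000 = 9.2577e-08
x = 2 * sqrt(D*t) = 2 * sqrt(9.2577e-08) = 6.0853e-04 m = 0.6085 mm


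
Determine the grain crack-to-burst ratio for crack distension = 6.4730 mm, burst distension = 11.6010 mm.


Formula: Ratio = crack / burst
Substituting: Ratio = 6.4730 / 11.6010
Result: 0.5580


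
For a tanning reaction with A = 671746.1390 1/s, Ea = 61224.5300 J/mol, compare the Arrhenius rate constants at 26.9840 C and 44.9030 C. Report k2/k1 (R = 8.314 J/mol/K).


T1 = 26.9840 + 273.15 = 300.1340 K; T2 = 44.9030 + 273.15 = 318.0530 K
k1 = A * exp(-Ea/(R*T1)) = 671746.1390 * exp(-61224.5300/(8.314*300.1340)) = 1.4840e-05 1/s
k2 = A * exp(-Ea/(R*T2)) = 671746.1390 * exp(-61224.5300/(8.314*318.0530)) = 5.9127e-05 1/s
k2/k1 = 5.9127e-05 / 1.4840e-05 = 3.9842


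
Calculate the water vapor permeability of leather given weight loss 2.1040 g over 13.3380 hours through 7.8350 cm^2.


Formula: WVP = loss / (area * time)
Substituting: WVP = 2.1040 / (7.8350 * 13.3380)
Result: 0.0201333 g/(cm^2*hr)


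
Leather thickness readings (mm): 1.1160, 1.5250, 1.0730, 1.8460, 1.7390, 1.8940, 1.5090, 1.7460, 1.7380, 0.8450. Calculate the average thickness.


Formula: Average = sum / n
Substituting: Average = 15.0310 / 10
Result: 1.5031 mm


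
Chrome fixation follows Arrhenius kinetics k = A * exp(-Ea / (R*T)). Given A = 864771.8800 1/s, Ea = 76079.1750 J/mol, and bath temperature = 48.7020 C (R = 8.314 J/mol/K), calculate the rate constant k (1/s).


T_K = T_C + 273.15 = 48.7020 + 273.15 = 321.8520 K
exponent = -Ea / (R * T_K) = -76079.1750 / (8.314 * 321.8520) = -28.4315
k = A * exp(exponent) = 864771.8800 * exp(-28.4315) = 3.8839e-07 1/s


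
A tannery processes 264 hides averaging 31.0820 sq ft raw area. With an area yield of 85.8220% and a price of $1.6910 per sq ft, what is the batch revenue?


Raw_total = N * avg_area = 264 * 31.0820 = 8205.6480 sq ft
Finished = Raw_total * yield / 100 = 8205.6480 * 85.8220 / 100 = 7042.2512 sq ft
Value = Finished * price = 7042.2512 * 1.6910 = 11908.4468 $
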